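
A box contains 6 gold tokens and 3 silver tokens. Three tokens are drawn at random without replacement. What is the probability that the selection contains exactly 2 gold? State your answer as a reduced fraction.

There are C(9,3) = 84 ways to choose 3 from 9.
Selections with exactly 2 gold: choose 2 of the 6 gold and 1 of the 3 silver, C(6,2)·C(3,1) = 15·3 = 45.
Probability = 45/84 = 15/28.

15/28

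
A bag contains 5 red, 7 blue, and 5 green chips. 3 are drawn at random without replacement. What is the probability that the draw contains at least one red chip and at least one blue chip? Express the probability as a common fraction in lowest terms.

There are C(17,3) = 680 possible draws.
By inclusion-exclusion on the complements, draws missing all red or all blue: C(12,3) + C(10,3) − C(5,3) = 220 + 120 − 10 = 330.
So draws with at least one of each: 680 − 330 = 350, probability 350/680 = 35/68.

35/68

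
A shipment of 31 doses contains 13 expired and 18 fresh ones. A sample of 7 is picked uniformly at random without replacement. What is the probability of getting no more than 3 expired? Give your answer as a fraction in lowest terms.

9316/13485

There are C(31,7) = 2629575 ways to choose the 7.
Favorable selections (no more than 3 expired): C(13,0)·C(18,7) + C(13,1)·C(18,6) + C(13,2)·C(18,5) + C(13,3)·C(18,4) = 31824 + 241332 + 668304 + 875160 = 1816620.
Probability = 1816620/2629575 = 9316/13485.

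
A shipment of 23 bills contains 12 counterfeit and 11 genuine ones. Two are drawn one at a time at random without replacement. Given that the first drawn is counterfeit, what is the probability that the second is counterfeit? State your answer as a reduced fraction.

After removing one counterfeit, 22 remain: 11 counterfeit and 11 genuine.
So the probability the next is counterfeit is 11/22 = 1/2.

1/2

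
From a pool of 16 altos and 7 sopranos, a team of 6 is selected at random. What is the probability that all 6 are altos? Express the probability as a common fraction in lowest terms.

104/1311

There are C(23,6) = 100947 possible selections.
Selections with all altos: C(16,6) = 8008.
Probability = 8008/100947 = 104/1311.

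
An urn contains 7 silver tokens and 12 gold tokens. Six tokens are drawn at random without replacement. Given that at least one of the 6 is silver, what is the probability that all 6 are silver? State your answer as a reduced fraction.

Work in counts. Selections with at least one silver: C(19,6) − C(12,6) = 27132 − 924 = 26208.
Of those, selections where all 6 are silver: C(7,6) = 7.
Conditional probability = 7/26208 = 1/3744.

1/3744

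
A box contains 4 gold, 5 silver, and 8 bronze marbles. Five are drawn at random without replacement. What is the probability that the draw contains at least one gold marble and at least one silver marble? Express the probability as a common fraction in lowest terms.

35/52

There are C(17,5) = 6188 possible draws.
By inclusion-exclusion on the complements, draws missing all gold or all silver: C(13,5) + C(12,5) − C(8,5) = 1287 + 792 − 56 = 2023.
So draws with at least one of each: 6188 − 2023 = 4165, probability 4165/6188 = 35/52.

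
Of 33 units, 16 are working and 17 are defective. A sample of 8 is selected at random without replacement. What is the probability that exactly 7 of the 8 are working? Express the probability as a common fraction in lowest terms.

The sample space is all 8-subsets of the 33: C(33,8) = 13884156.
Selections with exactly 7 working: choose 7 of the 16 working and 1 of the 17 defective, C(16,7)·C(17,1) = 11440·17 = 194480.
Probability = 194480/13884156 = 340/24273.

340/24273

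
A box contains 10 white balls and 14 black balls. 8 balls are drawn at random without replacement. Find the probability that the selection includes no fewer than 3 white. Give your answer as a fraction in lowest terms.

There are C(24,8) = 735471 ways to choose the 8.
Favorable selections (no fewer than 3 white): C(10,3)·C(14,5) + C(10,4)·C(14,4) + C(10,5)·C(14,3) + C(10,6)·C(14,2) + C(10,7)·C(14,1) + C(10,8)·C(14,0) = 240240 + 210210 + 91728 + 19110 + 1680 + 45 = 563013.
Probability = 563013/735471 = 5687/7429.

5687/7429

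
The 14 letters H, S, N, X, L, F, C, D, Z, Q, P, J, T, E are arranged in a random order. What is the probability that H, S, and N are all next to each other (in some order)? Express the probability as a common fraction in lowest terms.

3/91

There are 14! = 87178291200 arrangements.
Treat the three as one block: 12! placements × 3! orders within the block = 479001600·6 = 2874009600.
Probability = 2874009600/87178291200 = 3/91.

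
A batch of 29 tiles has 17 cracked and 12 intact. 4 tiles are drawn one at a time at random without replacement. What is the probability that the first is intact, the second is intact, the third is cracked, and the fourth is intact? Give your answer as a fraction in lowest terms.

935/23751

Multiply the conditional probabilities at each draw: 12/29 · 11/28 · 17/27 · 10/26 = 22440/570024 = 935/23751.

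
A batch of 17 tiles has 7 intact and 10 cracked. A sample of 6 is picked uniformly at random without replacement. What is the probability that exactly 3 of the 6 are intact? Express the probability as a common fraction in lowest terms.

75/221

The sample space is all 6-subsets of the 17: C(17,6) = 12376.
Selections with exactly 3 intact: choose 3 of the 7 intact and 3 of the 10 cracked, C(7,3)·C(10,3) = 35·120 = 4200.
Probability = 4200/12376 = 75/221.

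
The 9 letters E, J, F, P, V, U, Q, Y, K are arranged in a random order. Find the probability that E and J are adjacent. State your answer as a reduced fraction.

2/9

There are 9! = 362880 arrangements.
Treat E and J as a block: 8! arrangements of the blocks × 2 orders within the block = 2·40320 = 80640.
Probability = 80640/362880 = 2/9.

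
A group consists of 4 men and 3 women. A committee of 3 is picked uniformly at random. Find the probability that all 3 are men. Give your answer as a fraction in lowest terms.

4/35

There are C(7,3) = 35 possible selections.
Selections with all men: C(4,3) = 4.
Probability = 4/35.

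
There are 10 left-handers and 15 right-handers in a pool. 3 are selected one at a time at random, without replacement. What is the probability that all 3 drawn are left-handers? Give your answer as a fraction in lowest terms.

6/115

Multiply the conditional probabilities at each draw: 10/25 · 9/24 · 8/23 = 720/13800 = 6/115.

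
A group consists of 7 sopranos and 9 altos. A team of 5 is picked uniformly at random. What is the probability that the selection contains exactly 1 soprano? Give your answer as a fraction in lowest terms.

The sample space is all 5-subsets of the 16: C(16,5) = 4368.
Selections with exactly 1 soprano: choose 1 of the 7 sopranos and 4 of the 9 altos, C(7,1)·C(9,4) = 7·126 = 882.
Probability = 882/4368 = 21/104.

21/104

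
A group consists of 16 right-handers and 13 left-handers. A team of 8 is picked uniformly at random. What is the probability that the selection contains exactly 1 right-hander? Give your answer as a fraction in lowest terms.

There are C(29,8) = 4292145 ways to choose 8 from 29.
Selections with exactly 1 right-hander: choose 1 of the 16 right-handers and 7 of the 13 left-handers, C(16,1)·C(13,7) = 16·1716 = 27456.
Probability = 27456/4292145 = 64/10005.

64/10005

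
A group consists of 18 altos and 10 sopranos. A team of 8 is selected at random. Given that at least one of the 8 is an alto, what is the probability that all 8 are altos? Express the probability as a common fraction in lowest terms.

2431/172670

Work in counts. Selections with at least one alto: C(28,8) − C(10,8) = 3108105 − 45 = 3108060.
Of those, selections where all 8 are altos: C(18,8) = 43758.
Conditional probability = 43758/3108060 = 2431/172670.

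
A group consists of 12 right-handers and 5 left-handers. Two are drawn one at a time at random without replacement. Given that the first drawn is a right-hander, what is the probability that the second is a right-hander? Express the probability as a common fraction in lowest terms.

11/16

After removing one right-hander, 16 remain: 11 right-handers and 5 left-handers.
So the probability the next is a right-hander is 11/16.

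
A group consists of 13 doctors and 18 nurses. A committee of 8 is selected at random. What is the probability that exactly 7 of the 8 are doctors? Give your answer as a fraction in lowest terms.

88/22475

Total number of selections: C(31,8) = 7888725.
Selections with exactly 7 doctors: choose 7 of the 13 doctors and 1 of the 18 nurses, C(13,7)·C(18,1) = 1716·18 = 30888.
Probability = 30888/7888725 = 88/22475.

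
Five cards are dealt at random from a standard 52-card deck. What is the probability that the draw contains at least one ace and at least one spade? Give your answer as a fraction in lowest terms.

229297/866320

There are C(52,5) = 2598960 possible draws.
By inclusion-exclusion on the complements, draws missing all aces or all spades: C(48,5) + C(39,5) − C(36,5) = 1712304 + 575757 − 376992 = 1911069.
So draws with at least one of each: 2598960 − 1911069 = 687891, probability 687891/2598960 = 229297/866320.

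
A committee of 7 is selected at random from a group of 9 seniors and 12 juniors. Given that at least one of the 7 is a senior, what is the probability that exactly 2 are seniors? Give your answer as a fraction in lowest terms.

Work in counts. Selections with at least one senior: C(21,7) − C(12,7) = 116280 − 792 = 115488.
Of those, selections where exactly 2 are seniors: C(9,2)·C(12,5) = 36·792 = 28512.
Conditional probability = 28512/115488 = 99/401.

99/401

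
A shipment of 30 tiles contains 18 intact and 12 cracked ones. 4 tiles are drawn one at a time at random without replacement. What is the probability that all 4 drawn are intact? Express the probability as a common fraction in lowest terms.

68/609

Multiply the conditional probabilities at each draw: 18/30 · 17/29 · 16/28 · 15/27 = 73440/657720 = 68/609.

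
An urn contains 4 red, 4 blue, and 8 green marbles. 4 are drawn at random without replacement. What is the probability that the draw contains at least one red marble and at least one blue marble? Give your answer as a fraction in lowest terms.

45/91

There are C(16,4) = 1820 possible draws.
By inclusion-exclusion on the complements, draws missing all red or all blue: C(12,4) + C(12,4) − C(8,4) = 495 + 495 − 70 = 920.
So draws with at least one of each: 1820 − 920 = 900, probability 900/1820 = 45/91.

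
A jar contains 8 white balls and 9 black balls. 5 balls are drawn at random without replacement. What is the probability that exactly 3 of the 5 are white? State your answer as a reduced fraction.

Total number of selections: C(17,5) = 6188.
Selections with exactly 3 white: choose 3 of the 8 white and 2 of the 9 black, C(8,3)·C(9,2) = 56·36 = 2016.
Probability = 2016/6188 = 72/221.

72/221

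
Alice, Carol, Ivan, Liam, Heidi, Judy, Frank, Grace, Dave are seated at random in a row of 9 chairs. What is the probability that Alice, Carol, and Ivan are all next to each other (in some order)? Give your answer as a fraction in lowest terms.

There are 9! = 362880 arrangements.
Treat the three as one block: 7! placements × 3! orders within the block = 5040·6 = 30240.
Probability = 30240/362880 = 1/12.

1/12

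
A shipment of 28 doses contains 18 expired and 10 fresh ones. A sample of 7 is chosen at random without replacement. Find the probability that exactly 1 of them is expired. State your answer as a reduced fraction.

Total number of selections: C(28,7) = 1184040.
Selections with exactly 1 expired: choose 1 of the 18 expired and 6 of the 10 fresh, C(18,1)·C(10,6) = 18·210 = 3780.
Probability = 3780/1184040 = 21/6578.

21/6578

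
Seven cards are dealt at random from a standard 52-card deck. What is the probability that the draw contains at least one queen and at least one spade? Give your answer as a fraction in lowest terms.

There are C(52,7) = 133784560 possible draws.
By inclusion-exclusion on the complements, draws missing all queens or all spades: C(48,7) + C(39,7) − C(36,7) = 73629072 + 15380937 − 8347680 = 80662329.
So draws with at least one of each: 133784560 − 80662329 = 53122231, probability 53122231/133784560.

53122231/133784560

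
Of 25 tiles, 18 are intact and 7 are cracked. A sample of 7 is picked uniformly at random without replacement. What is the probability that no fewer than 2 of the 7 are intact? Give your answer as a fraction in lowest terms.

Total selections: C(25,7) = 480700.
Count the complement (fewer than 2 intact): C(18,0)·C(7,7) + C(18,1)·C(7,6) = 1 + 126 = 127.
Probability = 1 − 127/480700 = 480573/480700.

480573/480700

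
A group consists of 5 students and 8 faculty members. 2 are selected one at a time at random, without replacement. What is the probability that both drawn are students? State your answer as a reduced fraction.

5/39

Multiply the conditional probabilities at each draw: 5/13 · 4/12 = 20/156 = 5/39.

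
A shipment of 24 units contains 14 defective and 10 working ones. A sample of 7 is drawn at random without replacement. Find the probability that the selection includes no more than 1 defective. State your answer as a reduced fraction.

85/9614

Total selections: C(24,7) = 346104.
Favorable selections (no more than 1 defective): C(14,0)·C(10,7) + C(14,1)·C(10,6) = 120 + 2940 = 3060.
Probability = 3060/346104 = 85/9614.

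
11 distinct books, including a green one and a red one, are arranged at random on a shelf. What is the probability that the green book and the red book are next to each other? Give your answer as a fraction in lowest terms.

There are 11! = 39916800 arrangements.
Treat the green book and the red book as a block: 10! arrangements of the blocks × 2 orders within the block = 2·3628800 = 7257600.
Probability = 7257600/39916800 = 2/11.

2/11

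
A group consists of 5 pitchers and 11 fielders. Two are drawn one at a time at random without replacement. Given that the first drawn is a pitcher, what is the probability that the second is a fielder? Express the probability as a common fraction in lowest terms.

11/15

After removing one pitcher, 15 remain: 4 pitchers and 11 fielders.
So the probability the next is a fielder is 11/15.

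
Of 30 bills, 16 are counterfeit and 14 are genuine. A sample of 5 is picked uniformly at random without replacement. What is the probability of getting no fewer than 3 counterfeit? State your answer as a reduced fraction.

148/261

There are C(30,5) = 142506 ways to choose the 5.
Favorable selections (no fewer than 3 counterfeit): C(16,3)·C(14,2) + C(16,4)·C(14,1) + C(16,5)·C(14,0) = 50960 + 25480 + 4368 = 80808.
Probability = 80808/142506 = 148/261.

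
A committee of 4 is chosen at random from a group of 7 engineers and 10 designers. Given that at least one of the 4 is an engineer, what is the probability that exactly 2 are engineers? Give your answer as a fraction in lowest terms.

Work in counts. Selections with at least one engineer: C(17,4) − C(10,4) = 2380 − 210 = 2170.
Of those, selections where exactly 2 are engineers: C(7,2)·C(10,2) = 21·45 = 945.
Conditional probability = 945/2170 = 27/62.

27/62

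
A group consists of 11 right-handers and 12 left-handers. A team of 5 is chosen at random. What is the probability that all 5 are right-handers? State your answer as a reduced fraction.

6/437

There are C(23,5) = 33649 possible selections.
Selections with all right-handers: C(11,5) = 462.
Probability = 462/33649 = 6/437.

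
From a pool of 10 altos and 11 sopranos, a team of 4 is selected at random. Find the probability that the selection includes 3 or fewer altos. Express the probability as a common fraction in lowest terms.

55/57

Total selections: C(21,4) = 5985.
The complement is exactly 4 altos: C(10,4)·C(11,0) = 210.
Probability = 1 − 210/5985 = 5775/5985 = 55/57.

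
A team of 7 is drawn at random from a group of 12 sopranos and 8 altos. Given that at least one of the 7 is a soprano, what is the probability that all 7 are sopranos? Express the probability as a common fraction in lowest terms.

99/9689

Work in counts. Selections with at least one soprano: C(20,7) − C(8,7) = 77520 − 8 = 77512.
Of those, selections where all 7 are sopranos: C(12,7) = 792.
Conditional probability = 792/77512 = 99/9689.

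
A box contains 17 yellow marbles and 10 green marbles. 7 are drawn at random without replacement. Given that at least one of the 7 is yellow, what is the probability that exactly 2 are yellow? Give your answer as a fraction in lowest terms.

336/8705

Work in counts. Selections with at least one yellow: C(27,7) − C(10,7) = 888030 − 120 = 887910.
Of those, selections where exactly 2 are yellow: C(17,2)·C(10,5) = 136·252 = 34272.
Conditional probability = 34272/887910 = 336/8705.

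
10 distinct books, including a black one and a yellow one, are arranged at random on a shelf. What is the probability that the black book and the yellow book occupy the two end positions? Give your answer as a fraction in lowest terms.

1/45

There are 10! = 3628800 arrangements.
Place the black book and the yellow book at the ends in 2 ways, arrange the remaining 8 in 8! = 40320 ways: 2·40320 = 80640.
Probability = 80640/3628800 = 1/45.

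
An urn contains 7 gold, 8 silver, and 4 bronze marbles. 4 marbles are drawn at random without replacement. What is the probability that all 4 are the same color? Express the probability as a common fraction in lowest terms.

There are C(19,4) = 3876 ways to draw 4 marbles.
All same color: C(7,4) + C(8,4) + C(4,4) = 35 + 70 + 1 = 106.
Probability = 106/3876 = 53/1938.

53/1938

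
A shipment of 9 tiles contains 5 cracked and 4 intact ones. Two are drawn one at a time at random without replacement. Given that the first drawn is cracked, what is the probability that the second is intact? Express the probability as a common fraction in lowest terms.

1/2

After removing one cracked, 8 remain: 4 cracked and 4 intact.
So the probability the next is intact is 4/8 = 1/2.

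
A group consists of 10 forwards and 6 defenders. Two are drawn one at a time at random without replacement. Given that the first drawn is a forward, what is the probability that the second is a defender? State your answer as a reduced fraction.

After removing one forward, 15 remain: 9 forwards and 6 defenders.
So the probability the next is a defender is 6/15 = 2/5.

2/5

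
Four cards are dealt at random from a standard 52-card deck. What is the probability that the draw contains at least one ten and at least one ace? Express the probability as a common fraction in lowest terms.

1332/20825

There are C(52,4) = 270725 possible draws.
By inclusion-exclusion on the complements, draws missing all tens or all aces: C(48,4) + C(48,4) − C(44,4) = 194580 + 194580 − 135751 = 253409.
So draws with at least one of each: 270725 − 253409 = 17316, probability 17316/270725 = 1332/20825.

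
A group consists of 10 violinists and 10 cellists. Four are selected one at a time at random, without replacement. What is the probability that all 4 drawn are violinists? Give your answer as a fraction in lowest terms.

Multiply the conditional probabilities at each draw: 10/20 · 9/19 · 8/18 · 7/17 = 5040/116280 = 14/323.

14/323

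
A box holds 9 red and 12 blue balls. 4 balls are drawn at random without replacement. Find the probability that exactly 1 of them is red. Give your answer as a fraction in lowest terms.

The sample space is all 4-subsets of the 21: C(21,4) = 5985.
Selections with exactly 1 red: choose 1 of the 9 red and 3 of the 12 blue, C(9,1)·C(12,3) = 9·220 = 1980.
Probability = 1980/5985 = 44/133.

44/133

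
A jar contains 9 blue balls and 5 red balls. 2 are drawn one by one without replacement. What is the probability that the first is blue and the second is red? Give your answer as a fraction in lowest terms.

Multiply the conditional probabilities at each draw: 9/14 · 5/13 = 45/182.

45/182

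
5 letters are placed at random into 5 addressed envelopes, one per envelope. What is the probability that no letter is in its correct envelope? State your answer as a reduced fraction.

11/30

There are 5! = 120 assignments.
By inclusion-exclusion, assignments with no fixed points: C(5,0)·5! − C(5,1)·4! + C(5,2)·3! − C(5,3)·2! + C(5,4)·1! − C(5,5)·0! = 44.
Probability = 44/120 = 11/30.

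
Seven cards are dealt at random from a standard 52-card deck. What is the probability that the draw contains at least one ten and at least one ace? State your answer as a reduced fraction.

There are C(52,7) = 133784560 possible draws.
By inclusion-exclusion on the complements, draws missing all tens or all aces: C(48,7) + C(48,7) − C(44,7) = 73629072 + 73629072 − 38320568 = 108937576.
So draws with at least one of each: 133784560 − 108937576 = 24846984, probability 24846984/133784560 = 3105873/16723070.

3105873/16723070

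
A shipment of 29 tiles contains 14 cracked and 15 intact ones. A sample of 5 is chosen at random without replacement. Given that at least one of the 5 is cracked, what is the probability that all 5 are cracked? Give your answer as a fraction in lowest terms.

11/636

Work in counts. Selections with at least one cracked: C(29,5) − C(15,5) = 118755 − 3003 = 115752.
Of those, selections where all 5 are cracked: C(14,5) = 2002.
Conditional probability = 2002/115752 = 11/636.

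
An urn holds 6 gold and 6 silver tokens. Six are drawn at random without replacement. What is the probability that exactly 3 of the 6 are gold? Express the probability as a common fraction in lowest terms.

100/231

There are C(12,6) = 924 ways to choose 6 from 12.
Selections with exactly 3 gold: choose 3 of the 6 gold and 3 of the 6 silver, C(6,3)·C(6,3) = 20·20 = 400.
Probability = 400/924 = 100/231.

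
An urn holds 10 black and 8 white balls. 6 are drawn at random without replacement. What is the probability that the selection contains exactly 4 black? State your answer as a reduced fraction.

70/221

The sample space is all 6-subsets of the 18: C(18,6) = 18564.
Selections with exactly 4 black: choose 4 of the 10 black and 2 of the 8 white, C(10,4)·C(8,2) = 210·28 = 5880.
Probability = 5880/18564 = 70/221.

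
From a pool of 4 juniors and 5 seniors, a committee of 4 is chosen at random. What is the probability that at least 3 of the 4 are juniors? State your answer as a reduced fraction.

1/6

There are C(9,4) = 126 ways to choose the 4.
Favorable selections (at least 3 juniors): C(4,3)·C(5,1) + C(4,4)·C(5,0) = 20 + 1 = 21.
Probability = 21/126 = 1/6.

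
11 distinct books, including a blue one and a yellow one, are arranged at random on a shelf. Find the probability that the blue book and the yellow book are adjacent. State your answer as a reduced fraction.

2/11

There are 11! = 39916800 arrangements.
Treat the blue book and the yellow book as a block: 10! arrangements of the blocks × 2 orders within the block = 2·3628800 = 7257600.
Probability = 7257600/39916800 = 2/11.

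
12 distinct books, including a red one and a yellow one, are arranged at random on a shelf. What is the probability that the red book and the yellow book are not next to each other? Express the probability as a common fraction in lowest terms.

5/6

There are 12! = 479001600 arrangements.
Arrangements with the red book and the yellow book adjacent: 2·11! = 79833600.
So not adjacent: 479001600 − 79833600 = 399168000, probability 399168000/479001600 = 5/6.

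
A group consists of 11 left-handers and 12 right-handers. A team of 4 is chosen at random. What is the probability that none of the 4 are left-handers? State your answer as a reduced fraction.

9/161

There are C(23,4) = 8855 possible selections.
Selections with no left-handers (all right-handers): C(12,4) = 495.
Probability = 495/8855 = 9/161.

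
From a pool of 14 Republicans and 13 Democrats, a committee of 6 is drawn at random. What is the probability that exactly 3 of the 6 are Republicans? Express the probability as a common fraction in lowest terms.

Total number of selections: C(27,6) = 296010.
Selections with exactly 3 Republicans: choose 3 of the 14 Republicans and 3 of the 13 Democrats, C(14,3)·C(13,3) = 364·286 = 104104.
Probability = 104104/296010 = 364/1035.

364/1035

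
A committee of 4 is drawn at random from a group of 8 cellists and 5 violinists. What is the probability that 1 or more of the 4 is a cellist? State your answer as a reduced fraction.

Total selections: C(13,4) = 715.
Favorable selections (1 or more cellist): C(8,1)·C(5,3) + C(8,2)·C(5,2) + C(8,3)·C(5,1) + C(8,4)·C(5,0) = 80 + 280 + 280 + 70 = 710.
Probability = 710/715 = 142/143.

142/143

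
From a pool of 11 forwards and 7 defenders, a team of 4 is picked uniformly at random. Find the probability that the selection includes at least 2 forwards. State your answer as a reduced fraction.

Total selections: C(18,4) = 3060.
Count the complement (fewer than 2 forwards): C(11,0)·C(7,4) + C(11,1)·C(7,3) = 35 + 385 = 420.
Probability = 1 − 420/3060 = 2640/3060 = 44/51.

44/51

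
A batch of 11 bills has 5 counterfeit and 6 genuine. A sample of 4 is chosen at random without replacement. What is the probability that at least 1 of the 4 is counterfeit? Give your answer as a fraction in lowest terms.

21/22

There are C(11,4) = 330 ways to choose the 4.
The complement is all 4 are genuine: C(6,4) = 15.
Probability = 1 − 15/330 = 315/330 = 21/22.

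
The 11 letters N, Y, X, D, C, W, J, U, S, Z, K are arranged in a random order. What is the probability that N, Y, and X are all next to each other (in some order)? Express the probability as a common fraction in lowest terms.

There are 11! = 39916800 arrangements.
Treat the three as one block: 9! placements × 3! orders within the block = 362880·6 = 2177280.
Probability = 2177280/39916800 = 3/55.

3/55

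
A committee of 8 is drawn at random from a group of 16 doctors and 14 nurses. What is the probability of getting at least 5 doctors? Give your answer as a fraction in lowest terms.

There are C(30,8) = 5852925 ways to choose the 8.
Favorable selections (at least 5 doctors): C(16,5)·C(14,3) + C(16,6)·C(14,2) + C(16,7)·C(14,1) + C(16,8)·C(14,0) = 1589952 + 728728 + 160160 + 12870 = 2491710.
Probability = 2491710/5852925 = 12778/30015.

12778/30015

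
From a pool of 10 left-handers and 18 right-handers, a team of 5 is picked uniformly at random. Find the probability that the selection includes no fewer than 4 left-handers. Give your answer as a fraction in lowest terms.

Total selections: C(28,5) = 98280.
Favorable selections (no fewer than 4 left-handers): C(10,4)·C(18,1) + C(10,5)·C(18,0) = 3780 + 252 = 4032.
Probability = 4032/98280 = 8/195.

8/195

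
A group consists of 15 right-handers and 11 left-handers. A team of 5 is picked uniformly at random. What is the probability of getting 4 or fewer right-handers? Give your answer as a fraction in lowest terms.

Total selections: C(26,5) = 65780.
Favorable selections (4 or fewer right-handers): C(15,0)·C(11,5) + C(15,1)·C(11,4) + C(15,2)·C(11,3) + C(15,3)·C(11,2) + C(15,4)·C(11,1) = 462 + 4950 + 17325 + 25025 + 15015 = 62777.
Probability = 62777/65780 = 439/460.

439/460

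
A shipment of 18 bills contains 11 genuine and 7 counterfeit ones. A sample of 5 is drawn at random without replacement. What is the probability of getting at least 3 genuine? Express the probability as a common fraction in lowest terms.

99/136

Total selections: C(18,5) = 8568.
Favorable selections (at least 3 genuine): C(11,3)·C(7,2) + C(11,4)·C(7,1) + C(11,5)·C(7,0) = 3465 + 2310 + 462 = 6237.
Probability = 6237/8568 = 99/136.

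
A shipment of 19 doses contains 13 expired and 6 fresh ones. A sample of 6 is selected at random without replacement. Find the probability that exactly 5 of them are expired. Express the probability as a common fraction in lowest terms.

1287/4522

There are C(19,6) = 27132 ways to choose 6 from 19.
Selections with exactly 5 expired: choose 5 of the 13 expired and 1 of the 6 fresh, C(13,5)·C(6,1) = 1287·6 = 7722.
Probability = 7722/27132 = 1287/4522.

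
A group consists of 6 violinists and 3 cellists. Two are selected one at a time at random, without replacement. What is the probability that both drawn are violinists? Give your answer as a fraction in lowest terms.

5/12

Multiply the conditional probabilities at each draw: 6/9 · 5/8 = 30/72 = 5/12.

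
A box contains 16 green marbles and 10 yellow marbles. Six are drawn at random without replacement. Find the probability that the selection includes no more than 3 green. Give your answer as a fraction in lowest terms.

Total selections: C(26,6) = 230230.
Count the complement (more than 3 green): C(16,4)·C(10,2) + C(16,5)·C(10,1) + C(16,6)·C(10,0) = 81900 + 43680 + 8008 = 133588.
Probability = 1 − 133588/230230 = 96642/230230 = 531/1265.

531/1265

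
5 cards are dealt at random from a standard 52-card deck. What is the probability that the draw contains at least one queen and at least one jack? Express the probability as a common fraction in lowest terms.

6509/64974

There are C(52,5) = 2598960 possible draws.
By inclusion-exclusion on the complements, draws missing all queens or all jacks: C(48,5) + C(48,5) − C(44,5) = 1712304 + 1712304 − 1086008 = 2338600.
So draws with at least one of each: 2598960 − 2338600 = 260360, probability 260360/2598960 = 6509/64974.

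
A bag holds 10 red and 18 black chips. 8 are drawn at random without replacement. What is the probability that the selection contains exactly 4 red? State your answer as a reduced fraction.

The sample space is all 8-subsets of the 28: C(28,8) = 3108105.
Selections with exactly 4 red: choose 4 of the 10 red and 4 of the 18 black, C(10,4)·C(18,4) = 210·3060 = 642600.
Probability = 642600/3108105 = 680/3289.

680/3289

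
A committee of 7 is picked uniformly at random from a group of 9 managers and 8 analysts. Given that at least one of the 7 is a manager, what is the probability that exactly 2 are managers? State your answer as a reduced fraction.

Work in counts. Selections with at least one manager: C(17,7) − C(8,7) = 19448 − 8 = 19440.
Of those, selections where exactly 2 are managers: C(9,2)·C(8,5) = 36·56 = 2016.
Conditional probability = 2016/19440 = 14/135.

14/135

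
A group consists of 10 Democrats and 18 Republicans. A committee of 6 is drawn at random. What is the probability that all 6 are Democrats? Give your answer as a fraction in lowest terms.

There are C(28,6) = 376740 possible selections.
Selections with all Democrats: C(10,6) = 210.
Probability = 210/376740 = 1/1794.

1/1794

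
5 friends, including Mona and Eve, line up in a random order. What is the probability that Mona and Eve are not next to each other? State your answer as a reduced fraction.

3/5

There are 5! = 120 arrangements.
Arrangements with Mona and Eve adjacent: 2·4! = 48.
So not adjacent: 120 − 48 = 72, probability 72/120 = 3/5.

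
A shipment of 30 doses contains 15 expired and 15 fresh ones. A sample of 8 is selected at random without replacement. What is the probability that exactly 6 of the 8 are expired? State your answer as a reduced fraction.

There are C(30,8) = 5852925 ways to choose 8 from 30.
Selections with exactly 6 expired: choose 6 of the 15 expired and 2 of the 15 fresh, C(15,6)·C(15,2) = 5005·105 = 525525.
Probability = 525525/5852925 = 539/6003.

539/6003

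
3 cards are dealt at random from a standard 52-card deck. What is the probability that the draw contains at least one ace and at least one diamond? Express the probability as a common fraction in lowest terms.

There are C(52,3) = 22100 possible draws.
By inclusion-exclusion on the complements, draws missing all aces or all diamonds: C(48,3) + C(39,3) − C(36,3) = 17296 + 9139 − 7140 = 19295.
So draws with at least one of each: 22100 − 19295 = 2805, probability 2805/22100 = 33/260.

33/260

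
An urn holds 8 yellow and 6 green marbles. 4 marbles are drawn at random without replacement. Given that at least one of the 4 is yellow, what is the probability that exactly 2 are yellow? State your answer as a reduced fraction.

Work in counts. Selections with at least one yellow: C(14,4) − C(6,4) = 1001 − 15 = 986.
Of those, selections where exactly 2 are yellow: C(8,2)·C(6,2) = 28·15 = 420.
Conditional probability = 420/986 = 210/493.

210/493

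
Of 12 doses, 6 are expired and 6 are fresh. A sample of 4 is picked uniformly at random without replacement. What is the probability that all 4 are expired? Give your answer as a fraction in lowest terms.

1/33

There are C(12,4) = 495 possible selections.
Selections with all expired: C(6,4) = 15.
Probability = 15/495 = 1/33.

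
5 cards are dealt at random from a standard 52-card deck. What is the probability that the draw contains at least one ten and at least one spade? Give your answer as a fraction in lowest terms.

229297/866320

There are C(52,5) = 2598960 possible draws.
By inclusion-exclusion on the complements, draws missing all tens or all spades: C(48,5) + C(39,5) − C(36,5) = 1712304 + 575757 − 376992 = 1911069.
So draws with at least one of each: 2598960 − 1911069 = 687891, probability 687891/2598960 = 229297/866320.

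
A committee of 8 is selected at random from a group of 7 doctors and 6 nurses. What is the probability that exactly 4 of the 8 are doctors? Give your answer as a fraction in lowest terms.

175/429

Total number of selections: C(13,8) = 1287.
Selections with exactly 4 doctors: choose 4 of the 7 doctors and 4 of the 6 nurses, C(7,4)·C(6,4) = 35·15 = 525.
Probability = 525/1287 = 175/429.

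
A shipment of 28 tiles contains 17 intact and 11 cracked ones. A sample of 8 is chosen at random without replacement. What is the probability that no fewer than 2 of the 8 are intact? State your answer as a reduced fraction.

There are C(28,8) = 3108105 ways to choose the 8.
Count the complement (fewer than 2 intact): C(17,0)·C(11,8) + C(17,1)·C(11,7) = 165 + 5610 = 5775.
Probability = 1 − 5775/3108105 = 3102330/3108105 = 2686/2691.

2686/2691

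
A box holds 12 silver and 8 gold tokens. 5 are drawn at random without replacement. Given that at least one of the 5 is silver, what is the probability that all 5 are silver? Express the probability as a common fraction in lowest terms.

Work in counts. Selections with at least one silver: C(20,5) − C(8,5) = 15504 − 56 = 15448.
Of those, selections where all 5 are silver: C(12,5) = 792.
Conditional probability = 792/15448 = 99/1931.

99/1931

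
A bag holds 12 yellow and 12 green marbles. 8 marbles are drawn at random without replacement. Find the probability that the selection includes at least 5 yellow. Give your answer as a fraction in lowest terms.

2477/7429

Total selections: C(24,8) = 735471.
Favorable selections (at least 5 yellow): C(12,5)·C(12,3) + C(12,6)·C(12,2) + C(12,7)·C(12,1) + C(12,8)·C(12,0) = 174240 + 60984 + 9504 + 495 = 245223.
Probability = 245223/735471 = 2477/7429.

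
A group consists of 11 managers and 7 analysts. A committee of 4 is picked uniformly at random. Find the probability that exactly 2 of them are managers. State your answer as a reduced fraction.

77/204

The sample space is all 4-subsets of the 18: C(18,4) = 3060.
Selections with exactly 2 managers: choose 2 of the 11 managers and 2 of the 7 analysts, C(11,2)·C(7,2) = 55·21 = 1155.
Probability = 1155/3060 = 77/204.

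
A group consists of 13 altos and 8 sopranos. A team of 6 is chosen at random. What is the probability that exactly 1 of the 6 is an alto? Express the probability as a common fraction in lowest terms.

13/969

The sample space is all 6-subsets of the 21: C(21,6) = 54264.
Selections with exactly 1 alto: choose 1 of the 13 altos and 5 of the 8 sopranos, C(13,1)·C(8,5) = 13·56 = 728.
Probability = 728/54264 = 13/969.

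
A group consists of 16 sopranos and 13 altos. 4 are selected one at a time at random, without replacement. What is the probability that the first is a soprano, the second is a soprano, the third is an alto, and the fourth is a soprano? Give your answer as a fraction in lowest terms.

20/261

Multiply the conditional probabilities at each draw: 16/29 · 15/28 · 13/27 · 14/26 = 43680/570024 = 20/261.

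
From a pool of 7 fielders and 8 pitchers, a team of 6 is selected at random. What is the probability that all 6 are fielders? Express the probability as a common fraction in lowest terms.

There are C(15,6) = 5005 possible selections.
Selections with all fielders: C(7,6) = 7.
Probability = 7/5005 = 1/715.

1/715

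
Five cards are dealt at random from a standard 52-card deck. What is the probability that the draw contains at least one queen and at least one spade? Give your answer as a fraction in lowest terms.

229297/866320

There are C(52,5) = 2598960 possible draws.
By inclusion-exclusion on the complements, draws missing all queens or all spades: C(48,5) + C(39,5) − C(36,5) = 1712304 + 575757 − 376992 = 1911069.
So draws with at least one of each: 2598960 − 1911069 = 687891, probability 687891/2598960 = 229297/866320.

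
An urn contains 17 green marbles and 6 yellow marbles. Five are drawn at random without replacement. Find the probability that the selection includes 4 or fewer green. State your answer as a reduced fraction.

There are C(23,5) = 33649 ways to choose the 5.
Favorable selections (4 or fewer green): C(17,0)·C(6,5) + C(17,1)·C(6,4) + C(17,2)·C(6,3) + C(17,3)·C(6,2) + C(17,4)·C(6,1) = 6 + 255 + 2720 + 10200 + 14280 = 27461.
Probability = 27461/33649 = 3923/4807.

3923/4807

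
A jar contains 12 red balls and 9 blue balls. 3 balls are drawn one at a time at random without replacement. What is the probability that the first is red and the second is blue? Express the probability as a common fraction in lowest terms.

Multiply the conditional probabilities at each draw: 12/21 · 9/20 = 108/420 = 9/35.

9/35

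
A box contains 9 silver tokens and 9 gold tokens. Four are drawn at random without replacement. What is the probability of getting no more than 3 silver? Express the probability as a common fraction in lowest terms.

163/170

There are C(18,4) = 3060 ways to choose the 4.
The complement is exactly 4 silver: C(9,4)·C(9,0) = 126.
Probability = 1 − 126/3060 = 2934/3060 = 163/170.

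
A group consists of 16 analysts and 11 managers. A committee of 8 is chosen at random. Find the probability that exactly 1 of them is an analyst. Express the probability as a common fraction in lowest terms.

32/13455

There are C(27,8) = 2220075 ways to choose 8 from 27.
Selections with exactly 1 analyst: choose 1 of the 16 analysts and 7 of the 11 managers, C(16,1)·C(11,7) = 16·330 = 5280.
Probability = 5280/2220075 = 32/13455.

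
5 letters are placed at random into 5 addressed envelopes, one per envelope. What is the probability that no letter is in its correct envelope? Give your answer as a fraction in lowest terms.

There are 5! = 120 assignments.
By inclusion-exclusion, assignments with no fixed points: C(5,0)·5! − C(5,1)·4! + C(5,2)·3! − C(5,3)·2! + C(5,4)·1! − C(5,5)·0! = 44.
Probability = 44/120 = 11/30.

11/30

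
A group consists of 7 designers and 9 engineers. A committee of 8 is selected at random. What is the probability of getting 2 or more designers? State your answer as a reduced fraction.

Total selections: C(16,8) = 12870.
Count the complement (fewer than 2 designers): C(7,0)·C(9,8) + C(7,1)·C(9,7) = 9 + 252 = 261.
Probability = 1 − 261/12870 = 12609/12870 = 1401/1430.

1401/1430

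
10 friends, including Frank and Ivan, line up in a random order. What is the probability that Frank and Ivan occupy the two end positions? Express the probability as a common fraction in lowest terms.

1/45

There are 10! = 3628800 arrangements.
Place Frank and Ivan at the ends in 2 ways, arrange the remaining 8 in 8! = 40320 ways: 2·40320 = 80640.
Probability = 80640/3628800 = 1/45.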